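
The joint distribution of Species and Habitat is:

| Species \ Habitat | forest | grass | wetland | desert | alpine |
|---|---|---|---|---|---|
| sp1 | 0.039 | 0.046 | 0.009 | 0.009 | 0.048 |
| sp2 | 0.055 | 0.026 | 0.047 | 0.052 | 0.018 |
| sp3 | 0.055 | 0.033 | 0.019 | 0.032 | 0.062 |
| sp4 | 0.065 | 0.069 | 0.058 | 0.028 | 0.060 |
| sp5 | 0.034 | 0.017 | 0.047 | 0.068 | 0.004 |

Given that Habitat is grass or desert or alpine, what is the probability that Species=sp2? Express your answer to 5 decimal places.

0.16783

P(Habitat=grass) = 0.046 + 0.026 + 0.033 + 0.069 + 0.017 = 0.191.
P(Habitat=desert) = 0.009 + 0.052 + 0.032 + 0.028 + 0.068 = 0.189.
P(Habitat=alpine) = 0.048 + 0.018 + 0.062 + 0.060 + 0.004 = 0.192.
P(Habitat ∈ {grass, desert, alpine}) = 0.191 + 0.189 + 0.192 = 0.572; P(Species=sp2, Habitat ∈ {grass, desert, alpine}) = 0.026 + 0.052 + 0.018 = 0.096.
P(Species=sp2 | Habitat ∈ {grass, desert, alpine}) = 0.096/0.572 = 0.16783.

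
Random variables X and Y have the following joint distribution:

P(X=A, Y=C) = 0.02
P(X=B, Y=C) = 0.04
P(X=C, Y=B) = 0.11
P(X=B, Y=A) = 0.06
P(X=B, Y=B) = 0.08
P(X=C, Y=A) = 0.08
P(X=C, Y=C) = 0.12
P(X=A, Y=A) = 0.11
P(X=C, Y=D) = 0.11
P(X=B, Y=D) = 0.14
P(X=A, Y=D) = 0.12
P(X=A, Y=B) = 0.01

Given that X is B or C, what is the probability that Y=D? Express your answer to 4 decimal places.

P(X=B) = 0.06 + 0.08 + 0.04 + 0.14 = 0.32.
P(X=C) = 0.08 + 0.11 + 0.12 + 0.11 = 0.42.
P(X ∈ {B, C}) = 0.32 + 0.42 = 0.74; P(Y=D, X ∈ {B, C}) = 0.14 + 0.11 = 0.25.
P(Y=D | X ∈ {B, C}) = 0.25/0.74 = 0.3378.

0.3378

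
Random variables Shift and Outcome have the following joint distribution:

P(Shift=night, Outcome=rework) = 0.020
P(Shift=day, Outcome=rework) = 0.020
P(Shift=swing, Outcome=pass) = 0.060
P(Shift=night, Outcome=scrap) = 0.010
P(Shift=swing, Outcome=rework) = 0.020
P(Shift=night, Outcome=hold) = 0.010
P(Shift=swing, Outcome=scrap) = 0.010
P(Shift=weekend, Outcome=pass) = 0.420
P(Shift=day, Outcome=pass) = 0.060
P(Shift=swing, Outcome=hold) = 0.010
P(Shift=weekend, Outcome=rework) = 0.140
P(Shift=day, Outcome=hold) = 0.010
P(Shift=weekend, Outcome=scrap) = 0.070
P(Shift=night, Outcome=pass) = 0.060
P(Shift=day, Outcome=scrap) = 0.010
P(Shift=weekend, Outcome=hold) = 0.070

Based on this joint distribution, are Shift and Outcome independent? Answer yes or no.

yes

Every cell satisfies P(Shift,Outcome) = P(Shift)·P(Outcome). For instance P(Shift=night) = 0.100, P(Outcome=scrap) = 0.100, and 0.100×0.100 = 0.010 matches the joint entry. So Shift and Outcome are independent.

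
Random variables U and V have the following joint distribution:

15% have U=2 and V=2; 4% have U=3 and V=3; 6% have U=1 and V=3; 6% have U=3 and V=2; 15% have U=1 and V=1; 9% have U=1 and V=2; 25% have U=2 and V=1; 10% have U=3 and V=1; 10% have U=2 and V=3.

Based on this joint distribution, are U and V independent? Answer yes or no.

yes

Every cell satisfies P(U,V) = P(U)·P(V). For instance P(U=2) = 0.50, P(V=2) = 0.30, and 0.50×0.30 = 0.15 matches the joint entry. So U and V are independent.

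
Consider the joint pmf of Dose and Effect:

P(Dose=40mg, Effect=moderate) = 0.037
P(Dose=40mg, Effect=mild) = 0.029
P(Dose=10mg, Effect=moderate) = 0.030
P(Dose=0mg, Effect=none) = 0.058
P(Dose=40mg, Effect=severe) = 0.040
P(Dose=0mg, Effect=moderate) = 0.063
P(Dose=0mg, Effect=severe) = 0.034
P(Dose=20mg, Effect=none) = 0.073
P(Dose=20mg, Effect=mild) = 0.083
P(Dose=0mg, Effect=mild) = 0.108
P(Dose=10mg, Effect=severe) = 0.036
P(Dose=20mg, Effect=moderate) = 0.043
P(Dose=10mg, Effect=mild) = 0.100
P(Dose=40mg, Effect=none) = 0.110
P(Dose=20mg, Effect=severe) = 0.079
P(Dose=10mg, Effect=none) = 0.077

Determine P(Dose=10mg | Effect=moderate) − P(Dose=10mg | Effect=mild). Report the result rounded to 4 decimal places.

-0.1391

P(Effect=moderate) = 0.063 + 0.030 + 0.043 + 0.037 = 0.173; P(Dose=10mg | Effect=moderate) = 0.030/0.173 = 0.17341.
P(Effect=mild) = 0.108 + 0.100 + 0.083 + 0.029 = 0.320; P(Dose=10mg | Effect=mild) = 0.100/0.320 = 0.31250.
Difference = -0.1391.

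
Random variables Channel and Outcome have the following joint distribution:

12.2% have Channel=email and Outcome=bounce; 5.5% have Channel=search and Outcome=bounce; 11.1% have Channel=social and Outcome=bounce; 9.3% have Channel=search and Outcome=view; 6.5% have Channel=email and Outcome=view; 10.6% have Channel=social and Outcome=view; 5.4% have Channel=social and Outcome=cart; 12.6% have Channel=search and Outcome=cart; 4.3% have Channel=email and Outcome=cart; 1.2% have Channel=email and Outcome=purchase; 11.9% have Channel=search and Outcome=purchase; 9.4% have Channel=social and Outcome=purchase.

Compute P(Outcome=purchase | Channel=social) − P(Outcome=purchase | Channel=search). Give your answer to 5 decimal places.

-0.04526

P(Channel=social) = 0.111 + 0.106 + 0.054 + 0.094 = 0.365; P(Outcome=purchase | Channel=social) = 0.094/0.365 = 0.257534.
P(Channel=search) = 0.055 + 0.093 + 0.126 + 0.119 = 0.393; P(Outcome=purchase | Channel=search) = 0.119/0.393 = 0.302799.
Difference = -0.04526.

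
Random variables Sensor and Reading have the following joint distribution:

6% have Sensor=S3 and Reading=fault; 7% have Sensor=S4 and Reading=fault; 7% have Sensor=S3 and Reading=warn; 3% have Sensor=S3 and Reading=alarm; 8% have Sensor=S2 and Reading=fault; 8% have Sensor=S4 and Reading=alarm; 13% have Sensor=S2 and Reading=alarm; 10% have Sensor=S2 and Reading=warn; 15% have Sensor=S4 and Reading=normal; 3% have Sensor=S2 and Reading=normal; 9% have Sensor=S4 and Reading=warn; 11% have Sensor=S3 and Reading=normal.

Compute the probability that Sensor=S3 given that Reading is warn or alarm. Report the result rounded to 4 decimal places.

0.2000

P(Reading=warn) = 0.10 + 0.07 + 0.09 = 0.26.
P(Reading=alarm) = 0.13 + 0.03 + 0.08 = 0.24.
P(Reading ∈ {warn, alarm}) = 0.26 + 0.24 = 0.50; P(Sensor=S3, Reading ∈ {warn, alarm}) = 0.07 + 0.03 = 0.10.
P(Sensor=S3 | Reading ∈ {warn, alarm}) = 0.10/0.50 = 0.2000.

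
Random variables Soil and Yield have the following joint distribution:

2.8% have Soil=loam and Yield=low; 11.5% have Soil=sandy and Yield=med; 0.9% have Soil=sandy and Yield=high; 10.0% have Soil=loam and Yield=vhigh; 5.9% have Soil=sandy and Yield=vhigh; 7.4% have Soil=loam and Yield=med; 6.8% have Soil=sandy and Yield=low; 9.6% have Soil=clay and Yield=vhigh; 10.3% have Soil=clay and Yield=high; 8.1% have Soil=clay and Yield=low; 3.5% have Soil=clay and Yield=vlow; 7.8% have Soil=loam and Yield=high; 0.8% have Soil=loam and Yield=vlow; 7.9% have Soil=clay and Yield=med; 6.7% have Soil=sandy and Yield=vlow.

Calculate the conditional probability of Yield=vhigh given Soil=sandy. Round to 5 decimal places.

P(Soil=sandy) = 0.067 + 0.068 + 0.115 + 0.009 + 0.059 = 0.318.
P(Yield=vhigh | Soil=sandy) = 0.059/0.318 = 0.18553.

0.18553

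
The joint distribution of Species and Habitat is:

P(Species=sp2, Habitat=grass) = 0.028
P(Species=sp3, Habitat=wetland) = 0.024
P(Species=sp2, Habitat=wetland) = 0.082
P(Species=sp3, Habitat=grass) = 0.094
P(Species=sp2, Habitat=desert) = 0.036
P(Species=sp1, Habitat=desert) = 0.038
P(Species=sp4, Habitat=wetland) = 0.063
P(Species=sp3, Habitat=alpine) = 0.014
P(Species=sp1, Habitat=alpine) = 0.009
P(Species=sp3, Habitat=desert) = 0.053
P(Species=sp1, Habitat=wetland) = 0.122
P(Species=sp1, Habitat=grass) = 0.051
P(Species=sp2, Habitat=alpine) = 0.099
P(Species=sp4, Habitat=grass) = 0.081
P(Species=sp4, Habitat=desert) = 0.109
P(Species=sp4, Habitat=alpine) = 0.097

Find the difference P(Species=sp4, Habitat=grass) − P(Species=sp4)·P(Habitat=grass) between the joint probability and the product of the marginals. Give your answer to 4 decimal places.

-0.0079

P(Species=sp4) = 0.081 + 0.063 + 0.109 + 0.097 = 0.350.
P(Habitat=grass) = 0.051 + 0.028 + 0.094 + 0.081 = 0.254.
P(Species=sp4, Habitat=grass) − P(Species=sp4)P(Habitat=grass) = 0.081 − 0.350×0.254 = -0.0079.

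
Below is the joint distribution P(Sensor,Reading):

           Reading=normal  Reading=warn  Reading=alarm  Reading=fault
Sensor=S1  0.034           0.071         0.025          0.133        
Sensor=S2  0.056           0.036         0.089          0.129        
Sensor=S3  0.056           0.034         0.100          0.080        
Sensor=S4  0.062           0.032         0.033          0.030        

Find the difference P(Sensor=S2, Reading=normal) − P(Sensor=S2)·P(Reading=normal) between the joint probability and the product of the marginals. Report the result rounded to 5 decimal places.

P(Sensor=S2) = 0.056 + 0.036 + 0.089 + 0.129 = 0.310.
P(Reading=normal) = 0.034 + 0.056 + 0.056 + 0.062 = 0.208.
P(Sensor=S2, Reading=normal) − P(Sensor=S2)P(Reading=normal) = 0.056 − 0.310×0.208 = -0.00848.

-0.00848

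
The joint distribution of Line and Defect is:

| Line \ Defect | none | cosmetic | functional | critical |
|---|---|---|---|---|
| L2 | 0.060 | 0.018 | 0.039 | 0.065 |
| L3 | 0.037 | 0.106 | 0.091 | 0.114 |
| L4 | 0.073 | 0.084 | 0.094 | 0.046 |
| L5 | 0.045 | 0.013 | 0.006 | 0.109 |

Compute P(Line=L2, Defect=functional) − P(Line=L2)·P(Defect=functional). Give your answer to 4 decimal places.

-0.0029

P(Line=L2) = 0.060 + 0.018 + 0.039 + 0.065 = 0.182.
P(Defect=functional) = 0.039 + 0.091 + 0.094 + 0.006 = 0.230.
P(Line=L2, Defect=functional) − P(Line=L2)P(Defect=functional) = 0.039 − 0.182×0.230 = -0.0029.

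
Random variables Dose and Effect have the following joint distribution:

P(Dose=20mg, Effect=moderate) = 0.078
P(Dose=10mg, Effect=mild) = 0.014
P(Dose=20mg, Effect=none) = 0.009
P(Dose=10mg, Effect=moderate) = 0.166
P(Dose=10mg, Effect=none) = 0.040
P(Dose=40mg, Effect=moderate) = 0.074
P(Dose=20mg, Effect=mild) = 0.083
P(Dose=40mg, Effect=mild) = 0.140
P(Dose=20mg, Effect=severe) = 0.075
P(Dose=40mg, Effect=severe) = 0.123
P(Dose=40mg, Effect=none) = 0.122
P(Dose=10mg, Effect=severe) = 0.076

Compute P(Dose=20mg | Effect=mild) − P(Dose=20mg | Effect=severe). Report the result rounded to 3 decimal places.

P(Effect=mild) = 0.014 + 0.083 + 0.140 = 0.237; P(Dose=20mg | Effect=mild) = 0.083/0.237 = 0.3502.
P(Effect=severe) = 0.076 + 0.075 + 0.123 = 0.274; P(Dose=20mg | Effect=severe) = 0.075/0.274 = 0.2737.
Difference = 0.076.

0.076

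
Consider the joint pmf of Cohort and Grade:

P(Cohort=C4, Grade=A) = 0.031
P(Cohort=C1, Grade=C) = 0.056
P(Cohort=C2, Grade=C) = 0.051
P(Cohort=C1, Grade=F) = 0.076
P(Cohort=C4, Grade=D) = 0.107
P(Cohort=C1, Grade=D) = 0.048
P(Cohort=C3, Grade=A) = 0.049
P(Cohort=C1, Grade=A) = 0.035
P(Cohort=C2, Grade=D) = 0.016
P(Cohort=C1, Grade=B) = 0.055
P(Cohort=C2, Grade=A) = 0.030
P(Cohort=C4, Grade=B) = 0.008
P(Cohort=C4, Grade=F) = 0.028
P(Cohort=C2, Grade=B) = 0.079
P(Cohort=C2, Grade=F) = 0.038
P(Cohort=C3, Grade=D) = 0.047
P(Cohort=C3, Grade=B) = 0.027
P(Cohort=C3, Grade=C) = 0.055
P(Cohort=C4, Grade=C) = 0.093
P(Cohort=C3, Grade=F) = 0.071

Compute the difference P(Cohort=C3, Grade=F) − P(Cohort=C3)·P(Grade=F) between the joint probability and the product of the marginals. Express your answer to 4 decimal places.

0.0180

P(Cohort=C3) = 0.049 + 0.027 + 0.055 + 0.047 + 0.071 = 0.249.
P(Grade=F) = 0.076 + 0.038 + 0.071 + 0.028 = 0.213.
P(Cohort=C3, Grade=F) − P(Cohort=C3)P(Grade=F) = 0.071 − 0.249×0.213 = 0.0180.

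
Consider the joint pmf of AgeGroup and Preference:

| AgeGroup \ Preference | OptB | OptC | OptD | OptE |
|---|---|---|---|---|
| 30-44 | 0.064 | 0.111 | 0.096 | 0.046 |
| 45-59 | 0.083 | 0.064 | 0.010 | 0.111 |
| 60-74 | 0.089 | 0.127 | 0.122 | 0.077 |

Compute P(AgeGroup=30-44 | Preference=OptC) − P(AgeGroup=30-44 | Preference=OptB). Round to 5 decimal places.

P(Preference=OptC) = 0.111 + 0.064 + 0.127 = 0.302; P(AgeGroup=30-44 | Preference=OptC) = 0.111/0.302 = 0.367550.
P(Preference=OptB) = 0.064 + 0.083 + 0.089 = 0.236; P(AgeGroup=30-44 | Preference=OptB) = 0.064/0.236 = 0.271186.
Difference = 0.09636.

0.09636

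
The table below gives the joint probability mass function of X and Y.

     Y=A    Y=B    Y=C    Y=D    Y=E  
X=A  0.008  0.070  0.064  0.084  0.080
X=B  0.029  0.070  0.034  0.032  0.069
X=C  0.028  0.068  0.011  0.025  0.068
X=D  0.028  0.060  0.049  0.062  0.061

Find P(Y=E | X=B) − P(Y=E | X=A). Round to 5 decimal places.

0.03343

P(X=B) = 0.029 + 0.070 + 0.034 + 0.032 + 0.069 = 0.234; P(Y=E | X=B) = 0.069/0.234 = 0.294872.
P(X=A) = 0.008 + 0.070 + 0.064 + 0.084 + 0.080 = 0.306; P(Y=E | X=A) = 0.080/0.306 = 0.261438.
Difference = 0.03343.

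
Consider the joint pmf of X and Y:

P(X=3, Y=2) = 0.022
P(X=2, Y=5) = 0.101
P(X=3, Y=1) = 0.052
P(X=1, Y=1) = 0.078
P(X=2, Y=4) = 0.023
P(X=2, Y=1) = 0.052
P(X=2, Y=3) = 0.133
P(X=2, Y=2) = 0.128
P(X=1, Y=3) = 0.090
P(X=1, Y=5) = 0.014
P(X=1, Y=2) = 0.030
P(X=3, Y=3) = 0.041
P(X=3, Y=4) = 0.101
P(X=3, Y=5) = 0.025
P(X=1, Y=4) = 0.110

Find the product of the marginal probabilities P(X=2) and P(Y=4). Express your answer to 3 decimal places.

P(X=2) = 0.052 + 0.128 + 0.133 + 0.023 + 0.101 = 0.437.
P(Y=4) = 0.110 + 0.023 + 0.101 = 0.234.
Product: 0.437 × 0.234 = 0.102.

0.102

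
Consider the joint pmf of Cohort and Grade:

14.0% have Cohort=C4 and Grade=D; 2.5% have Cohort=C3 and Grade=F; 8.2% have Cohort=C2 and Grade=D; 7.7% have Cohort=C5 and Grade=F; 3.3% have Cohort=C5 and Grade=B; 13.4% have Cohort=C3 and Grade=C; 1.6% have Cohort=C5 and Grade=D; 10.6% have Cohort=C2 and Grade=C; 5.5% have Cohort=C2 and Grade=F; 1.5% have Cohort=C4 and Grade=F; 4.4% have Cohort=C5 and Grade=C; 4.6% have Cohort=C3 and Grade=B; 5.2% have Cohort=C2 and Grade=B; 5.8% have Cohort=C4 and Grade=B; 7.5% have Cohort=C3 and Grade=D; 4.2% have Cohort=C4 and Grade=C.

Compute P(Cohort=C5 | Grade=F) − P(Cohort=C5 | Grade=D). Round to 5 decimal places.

0.39656

P(Grade=F) = 0.055 + 0.025 + 0.015 + 0.077 = 0.172; P(Cohort=C5 | Grade=F) = 0.077/0.172 = 0.447674.
P(Grade=D) = 0.082 + 0.075 + 0.140 + 0.016 = 0.313; P(Cohort=C5 | Grade=D) = 0.016/0.313 = 0.051118.
Difference = 0.39656.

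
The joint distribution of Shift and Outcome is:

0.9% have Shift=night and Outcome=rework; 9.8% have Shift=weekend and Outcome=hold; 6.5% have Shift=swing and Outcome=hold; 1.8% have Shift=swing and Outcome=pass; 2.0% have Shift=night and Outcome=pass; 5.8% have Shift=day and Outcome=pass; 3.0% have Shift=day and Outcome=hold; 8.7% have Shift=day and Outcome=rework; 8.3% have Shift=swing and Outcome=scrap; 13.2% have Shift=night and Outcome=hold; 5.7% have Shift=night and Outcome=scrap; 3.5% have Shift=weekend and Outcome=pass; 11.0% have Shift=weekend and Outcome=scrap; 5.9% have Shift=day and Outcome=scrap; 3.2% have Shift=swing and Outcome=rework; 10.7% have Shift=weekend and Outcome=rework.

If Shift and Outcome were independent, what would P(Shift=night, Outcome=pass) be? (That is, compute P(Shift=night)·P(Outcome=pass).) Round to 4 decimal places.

P(Shift=night) = 0.020 + 0.009 + 0.057 + 0.132 = 0.218.
P(Outcome=pass) = 0.058 + 0.018 + 0.020 + 0.035 = 0.131.
Product: 0.218 × 0.131 = 0.0286.

0.0286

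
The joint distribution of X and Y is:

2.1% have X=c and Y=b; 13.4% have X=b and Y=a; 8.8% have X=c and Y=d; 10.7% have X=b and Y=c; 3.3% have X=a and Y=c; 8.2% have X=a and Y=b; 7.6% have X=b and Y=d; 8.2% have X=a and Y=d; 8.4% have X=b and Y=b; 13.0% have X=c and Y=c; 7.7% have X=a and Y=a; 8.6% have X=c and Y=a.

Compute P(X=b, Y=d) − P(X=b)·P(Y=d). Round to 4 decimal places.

P(X=b) = 0.134 + 0.084 + 0.107 + 0.076 = 0.401.
P(Y=d) = 0.082 + 0.076 + 0.088 = 0.246.
P(X=b, Y=d) − P(X=b)P(Y=d) = 0.076 − 0.401×0.246 = -0.0226.

-0.0226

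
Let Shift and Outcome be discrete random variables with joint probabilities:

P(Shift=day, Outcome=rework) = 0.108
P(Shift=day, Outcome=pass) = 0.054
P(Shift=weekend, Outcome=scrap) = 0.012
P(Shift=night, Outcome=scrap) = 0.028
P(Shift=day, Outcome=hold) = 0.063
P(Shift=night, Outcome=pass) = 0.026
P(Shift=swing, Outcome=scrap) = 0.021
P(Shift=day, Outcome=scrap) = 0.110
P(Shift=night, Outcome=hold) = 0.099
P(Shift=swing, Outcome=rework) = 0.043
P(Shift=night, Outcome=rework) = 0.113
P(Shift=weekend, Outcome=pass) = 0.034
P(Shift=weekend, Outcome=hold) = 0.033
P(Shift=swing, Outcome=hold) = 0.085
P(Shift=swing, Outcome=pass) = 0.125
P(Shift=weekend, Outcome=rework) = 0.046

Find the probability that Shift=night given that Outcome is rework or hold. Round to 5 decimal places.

0.35932

P(Outcome=rework) = 0.108 + 0.043 + 0.113 + 0.046 = 0.310.
P(Outcome=hold) = 0.063 + 0.085 + 0.099 + 0.033 = 0.280.
P(Outcome ∈ {rework, hold}) = 0.310 + 0.280 = 0.590; P(Shift=night, Outcome ∈ {rework, hold}) = 0.113 + 0.099 = 0.212.
P(Shift=night | Outcome ∈ {rework, hold}) = 0.212/0.590 = 0.35932.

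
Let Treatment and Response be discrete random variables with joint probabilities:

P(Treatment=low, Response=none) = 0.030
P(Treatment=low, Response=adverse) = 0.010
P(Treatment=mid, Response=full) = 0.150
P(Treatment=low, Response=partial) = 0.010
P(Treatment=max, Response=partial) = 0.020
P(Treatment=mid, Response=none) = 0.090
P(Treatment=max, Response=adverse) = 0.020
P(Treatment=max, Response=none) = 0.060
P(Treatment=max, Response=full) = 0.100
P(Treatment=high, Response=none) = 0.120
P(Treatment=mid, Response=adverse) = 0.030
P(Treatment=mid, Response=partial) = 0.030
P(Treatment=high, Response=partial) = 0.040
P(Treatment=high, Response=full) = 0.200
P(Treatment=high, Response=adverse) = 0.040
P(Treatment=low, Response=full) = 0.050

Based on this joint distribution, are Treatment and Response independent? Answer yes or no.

yes

Every cell satisfies P(Treatment,Response) = P(Treatment)·P(Response). For instance P(Treatment=low) = 0.100, P(Response=none) = 0.300, and 0.100×0.300 = 0.030 matches the joint entry. So Treatment and Response are independent.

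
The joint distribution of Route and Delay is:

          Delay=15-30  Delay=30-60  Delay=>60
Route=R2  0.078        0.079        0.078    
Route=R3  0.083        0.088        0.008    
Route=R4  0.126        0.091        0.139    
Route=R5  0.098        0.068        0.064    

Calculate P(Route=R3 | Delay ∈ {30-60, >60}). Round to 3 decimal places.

0.156

P(Delay=30-60) = 0.079 + 0.088 + 0.091 + 0.068 = 0.326.
P(Delay=>60) = 0.078 + 0.008 + 0.139 + 0.064 = 0.289.
P(Delay ∈ {30-60, >60}) = 0.326 + 0.289 = 0.615; P(Route=R3, Delay ∈ {30-60, >60}) = 0.088 + 0.008 = 0.096.
P(Route=R3 | Delay ∈ {30-60, >60}) = 0.096/0.615 = 0.156.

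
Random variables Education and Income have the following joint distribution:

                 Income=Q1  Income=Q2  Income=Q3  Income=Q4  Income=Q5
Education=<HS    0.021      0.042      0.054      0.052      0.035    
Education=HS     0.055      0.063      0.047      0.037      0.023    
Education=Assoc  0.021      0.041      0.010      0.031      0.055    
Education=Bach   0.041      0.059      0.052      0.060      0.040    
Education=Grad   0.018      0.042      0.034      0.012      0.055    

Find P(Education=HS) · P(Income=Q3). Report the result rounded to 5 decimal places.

P(Education=HS) = 0.055 + 0.063 + 0.047 + 0.037 + 0.023 = 0.225.
P(Income=Q3) = 0.054 + 0.047 + 0.010 + 0.052 + 0.034 = 0.197.
Product: 0.225 × 0.197 = 0.04433.

0.04433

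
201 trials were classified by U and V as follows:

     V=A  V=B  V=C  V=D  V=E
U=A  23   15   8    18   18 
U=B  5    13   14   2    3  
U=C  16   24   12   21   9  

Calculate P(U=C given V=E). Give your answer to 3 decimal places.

0.300

Total with V=E: 18 + 3 + 9 = 30.
P(U=C | V=E) = 9/30 = 0.300.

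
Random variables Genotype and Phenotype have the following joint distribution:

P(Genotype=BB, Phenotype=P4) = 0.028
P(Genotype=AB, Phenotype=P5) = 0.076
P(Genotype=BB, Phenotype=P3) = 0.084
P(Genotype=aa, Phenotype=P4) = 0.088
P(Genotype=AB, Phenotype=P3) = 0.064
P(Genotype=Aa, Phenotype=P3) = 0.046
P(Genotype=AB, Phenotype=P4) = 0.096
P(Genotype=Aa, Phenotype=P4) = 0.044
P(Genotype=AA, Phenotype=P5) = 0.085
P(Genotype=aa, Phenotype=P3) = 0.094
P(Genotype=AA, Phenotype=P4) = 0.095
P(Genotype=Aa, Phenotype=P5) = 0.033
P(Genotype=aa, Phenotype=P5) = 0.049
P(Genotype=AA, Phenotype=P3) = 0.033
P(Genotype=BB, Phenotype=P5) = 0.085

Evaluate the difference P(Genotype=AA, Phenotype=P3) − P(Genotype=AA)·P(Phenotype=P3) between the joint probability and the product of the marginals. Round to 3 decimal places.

-0.035

P(Genotype=AA) = 0.033 + 0.095 + 0.085 = 0.213.
P(Phenotype=P3) = 0.033 + 0.046 + 0.094 + 0.064 + 0.084 = 0.321.
P(Genotype=AA, Phenotype=P3) − P(Genotype=AA)P(Phenotype=P3) = 0.033 − 0.213×0.321 = -0.035.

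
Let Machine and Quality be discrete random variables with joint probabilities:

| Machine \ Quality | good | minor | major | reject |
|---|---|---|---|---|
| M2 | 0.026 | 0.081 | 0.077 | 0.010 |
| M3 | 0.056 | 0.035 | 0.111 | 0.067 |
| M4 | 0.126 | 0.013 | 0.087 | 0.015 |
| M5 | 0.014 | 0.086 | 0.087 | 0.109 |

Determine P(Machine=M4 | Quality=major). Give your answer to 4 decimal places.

0.2403

P(Quality=major) = 0.077 + 0.111 + 0.087 + 0.087 = 0.362.
P(Machine=M4 | Quality=major) = 0.087/0.362 = 0.2403.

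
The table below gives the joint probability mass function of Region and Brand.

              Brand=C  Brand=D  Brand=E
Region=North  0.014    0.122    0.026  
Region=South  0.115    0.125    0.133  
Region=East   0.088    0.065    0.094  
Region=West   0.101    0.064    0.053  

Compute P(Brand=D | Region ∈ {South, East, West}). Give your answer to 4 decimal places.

0.3031

P(Region=South) = 0.115 + 0.125 + 0.133 = 0.373.
P(Region=East) = 0.088 + 0.065 + 0.094 = 0.247.
P(Region=West) = 0.101 + 0.064 + 0.053 = 0.218.
P(Region ∈ {South, East, West}) = 0.373 + 0.247 + 0.218 = 0.838; P(Brand=D, Region ∈ {South, East, West}) = 0.125 + 0.065 + 0.064 = 0.254.
P(Brand=D | Region ∈ {South, East, West}) = 0.254/0.838 = 0.3031.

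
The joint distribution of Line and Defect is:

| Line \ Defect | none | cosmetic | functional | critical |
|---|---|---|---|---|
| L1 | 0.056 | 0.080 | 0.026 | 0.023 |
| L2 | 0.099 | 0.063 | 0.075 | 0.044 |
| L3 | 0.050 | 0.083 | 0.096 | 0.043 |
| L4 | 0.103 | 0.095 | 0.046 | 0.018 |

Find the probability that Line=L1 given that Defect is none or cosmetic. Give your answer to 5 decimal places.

P(Defect=none) = 0.056 + 0.099 + 0.050 + 0.103 = 0.308.
P(Defect=cosmetic) = 0.080 + 0.063 + 0.083 + 0.095 = 0.321.
P(Defect ∈ {none, cosmetic}) = 0.308 + 0.321 = 0.629; P(Line=L1, Defect ∈ {none, cosmetic}) = 0.056 + 0.080 = 0.136.
P(Line=L1 | Defect ∈ {none, cosmetic}) = 0.136/0.629 = 0.21622.

0.21622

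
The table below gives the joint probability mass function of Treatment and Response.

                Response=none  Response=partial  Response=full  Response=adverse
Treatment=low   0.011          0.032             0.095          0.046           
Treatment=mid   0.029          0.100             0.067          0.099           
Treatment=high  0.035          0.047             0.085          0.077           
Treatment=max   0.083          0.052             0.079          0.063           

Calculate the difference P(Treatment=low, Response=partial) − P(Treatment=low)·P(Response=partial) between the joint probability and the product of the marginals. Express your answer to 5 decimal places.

-0.01050

P(Treatment=low) = 0.011 + 0.032 + 0.095 + 0.046 = 0.184.
P(Response=partial) = 0.032 + 0.100 + 0.047 + 0.052 = 0.231.
P(Treatment=low, Response=partial) − P(Treatment=low)P(Response=partial) = 0.032 − 0.184×0.231 = -0.01050.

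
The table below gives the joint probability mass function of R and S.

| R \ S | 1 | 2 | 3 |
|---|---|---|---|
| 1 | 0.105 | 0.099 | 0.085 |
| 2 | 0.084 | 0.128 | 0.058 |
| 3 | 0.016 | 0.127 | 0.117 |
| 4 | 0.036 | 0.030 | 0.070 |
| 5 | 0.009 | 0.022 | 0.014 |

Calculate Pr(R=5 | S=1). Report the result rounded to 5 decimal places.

P(S=1) = 0.105 + 0.084 + 0.016 + 0.036 + 0.009 = 0.250.
P(R=5 | S=1) = 0.009/0.250 = 0.03600.

0.03600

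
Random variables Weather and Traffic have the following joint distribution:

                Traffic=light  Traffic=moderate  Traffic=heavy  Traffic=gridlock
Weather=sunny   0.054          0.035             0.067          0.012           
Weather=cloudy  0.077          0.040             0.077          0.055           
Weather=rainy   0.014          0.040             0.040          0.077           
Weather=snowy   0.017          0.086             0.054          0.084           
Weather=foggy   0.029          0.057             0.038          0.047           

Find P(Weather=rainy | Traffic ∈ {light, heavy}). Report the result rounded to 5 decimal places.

P(Traffic=light) = 0.054 + 0.077 + 0.014 + 0.017 + 0.029 = 0.191.
P(Traffic=heavy) = 0.067 + 0.077 + 0.040 + 0.054 + 0.038 = 0.276.
P(Traffic ∈ {light, heavy}) = 0.191 + 0.276 = 0.467; P(Weather=rainy, Traffic ∈ {light, heavy}) = 0.014 + 0.040 = 0.054.
P(Weather=rainy | Traffic ∈ {light, heavy}) = 0.054/0.467 = 0.11563.

0.11563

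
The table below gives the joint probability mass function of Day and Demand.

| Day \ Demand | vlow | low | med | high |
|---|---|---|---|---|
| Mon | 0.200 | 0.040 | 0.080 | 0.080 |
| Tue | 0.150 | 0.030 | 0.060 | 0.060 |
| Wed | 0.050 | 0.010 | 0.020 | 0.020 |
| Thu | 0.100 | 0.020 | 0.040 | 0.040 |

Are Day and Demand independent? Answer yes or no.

yes

Every cell satisfies P(Day,Demand) = P(Day)·P(Demand). For instance P(Day=Wed) = 0.100, P(Demand=med) = 0.200, and 0.100×0.200 = 0.020 matches the joint entry. So Day and Demand are independent.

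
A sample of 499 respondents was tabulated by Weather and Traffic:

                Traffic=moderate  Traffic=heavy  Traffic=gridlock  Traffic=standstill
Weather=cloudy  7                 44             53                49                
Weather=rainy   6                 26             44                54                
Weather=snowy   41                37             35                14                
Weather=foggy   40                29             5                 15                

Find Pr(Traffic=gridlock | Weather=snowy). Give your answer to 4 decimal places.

Total with Weather=snowy: 41 + 37 + 35 + 14 = 127.
P(Traffic=gridlock | Weather=snowy) = 35/127 = 0.2756.

0.2756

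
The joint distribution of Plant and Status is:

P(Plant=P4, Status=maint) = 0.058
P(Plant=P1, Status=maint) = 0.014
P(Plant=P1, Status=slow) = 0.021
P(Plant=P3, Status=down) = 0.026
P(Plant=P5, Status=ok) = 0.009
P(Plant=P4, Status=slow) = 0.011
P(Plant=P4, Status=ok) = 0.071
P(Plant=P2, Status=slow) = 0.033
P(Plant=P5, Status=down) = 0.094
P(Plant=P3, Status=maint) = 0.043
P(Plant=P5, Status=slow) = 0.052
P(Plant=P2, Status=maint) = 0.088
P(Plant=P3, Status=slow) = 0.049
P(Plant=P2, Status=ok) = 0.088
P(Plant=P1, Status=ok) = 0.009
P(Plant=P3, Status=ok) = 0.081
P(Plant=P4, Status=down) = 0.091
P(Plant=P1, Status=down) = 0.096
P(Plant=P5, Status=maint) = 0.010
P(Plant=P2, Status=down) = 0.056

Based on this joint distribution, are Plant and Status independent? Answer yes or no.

no

P(Plant=P3) = 0.199 and P(Status=down) = 0.363, so their product is 0.07224, but P(Plant=P3, Status=down) = 0.026. Since these differ, Plant and Status are not independent.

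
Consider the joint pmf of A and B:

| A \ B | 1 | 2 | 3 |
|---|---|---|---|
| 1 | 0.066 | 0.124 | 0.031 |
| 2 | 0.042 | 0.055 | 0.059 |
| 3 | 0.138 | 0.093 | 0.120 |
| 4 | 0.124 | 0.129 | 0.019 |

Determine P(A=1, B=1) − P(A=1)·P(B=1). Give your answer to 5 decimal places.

-0.01577

P(A=1) = 0.066 + 0.124 + 0.031 = 0.221.
P(B=1) = 0.066 + 0.042 + 0.138 + 0.124 = 0.370.
P(A=1, B=1) − P(A=1)P(B=1) = 0.066 − 0.221×0.370 = -0.01577.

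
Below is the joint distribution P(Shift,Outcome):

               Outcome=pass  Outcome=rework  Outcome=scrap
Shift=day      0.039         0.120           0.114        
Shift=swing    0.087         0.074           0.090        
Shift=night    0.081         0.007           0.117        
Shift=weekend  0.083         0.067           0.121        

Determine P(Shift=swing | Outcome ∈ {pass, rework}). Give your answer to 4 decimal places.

0.2885

P(Outcome=pass) = 0.039 + 0.087 + 0.081 + 0.083 = 0.290.
P(Outcome=rework) = 0.120 + 0.074 + 0.007 + 0.067 = 0.268.
P(Outcome ∈ {pass, rework}) = 0.290 + 0.268 = 0.558; P(Shift=swing, Outcome ∈ {pass, rework}) = 0.087 + 0.074 = 0.161.
P(Shift=swing | Outcome ∈ {pass, rework}) = 0.161/0.558 = 0.2885.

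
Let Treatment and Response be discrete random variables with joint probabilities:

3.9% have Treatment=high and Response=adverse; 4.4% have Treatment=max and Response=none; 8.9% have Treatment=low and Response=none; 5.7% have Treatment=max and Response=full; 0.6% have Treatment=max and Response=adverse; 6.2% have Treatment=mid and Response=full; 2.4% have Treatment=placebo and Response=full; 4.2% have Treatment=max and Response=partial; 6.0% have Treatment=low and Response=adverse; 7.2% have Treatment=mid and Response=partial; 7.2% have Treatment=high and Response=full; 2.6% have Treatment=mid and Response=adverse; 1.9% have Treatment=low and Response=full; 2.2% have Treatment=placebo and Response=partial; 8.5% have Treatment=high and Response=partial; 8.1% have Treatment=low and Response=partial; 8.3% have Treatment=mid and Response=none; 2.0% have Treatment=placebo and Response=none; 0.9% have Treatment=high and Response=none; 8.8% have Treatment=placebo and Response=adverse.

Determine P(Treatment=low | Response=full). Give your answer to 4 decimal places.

0.0812

P(Response=full) = 0.024 + 0.019 + 0.062 + 0.072 + 0.057 = 0.234.
P(Treatment=low | Response=full) = 0.019/0.234 = 0.0812.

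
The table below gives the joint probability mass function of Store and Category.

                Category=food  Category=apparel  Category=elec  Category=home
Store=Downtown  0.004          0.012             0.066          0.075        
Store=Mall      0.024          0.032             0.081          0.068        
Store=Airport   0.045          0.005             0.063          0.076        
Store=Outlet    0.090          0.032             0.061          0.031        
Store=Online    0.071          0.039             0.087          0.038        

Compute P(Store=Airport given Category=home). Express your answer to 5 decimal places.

0.26389

P(Category=home) = 0.075 + 0.068 + 0.076 + 0.031 + 0.038 = 0.288.
P(Store=Airport | Category=home) = 0.076/0.288 = 0.26389.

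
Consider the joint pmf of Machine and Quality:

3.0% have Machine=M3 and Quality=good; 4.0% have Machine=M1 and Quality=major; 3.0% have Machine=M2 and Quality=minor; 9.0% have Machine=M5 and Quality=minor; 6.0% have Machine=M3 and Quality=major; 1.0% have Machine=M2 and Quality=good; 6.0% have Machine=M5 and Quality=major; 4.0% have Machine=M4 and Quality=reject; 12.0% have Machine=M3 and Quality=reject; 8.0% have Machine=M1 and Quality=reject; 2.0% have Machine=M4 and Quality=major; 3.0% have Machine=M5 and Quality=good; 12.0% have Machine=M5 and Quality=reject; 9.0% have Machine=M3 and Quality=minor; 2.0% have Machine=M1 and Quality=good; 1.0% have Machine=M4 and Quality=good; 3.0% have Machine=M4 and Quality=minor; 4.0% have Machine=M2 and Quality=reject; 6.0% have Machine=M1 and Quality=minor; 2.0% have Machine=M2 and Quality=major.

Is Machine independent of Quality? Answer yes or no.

yes

Every cell satisfies P(Machine,Quality) = P(Machine)·P(Quality). For instance P(Machine=M4) = 0.100, P(Quality=reject) = 0.400, and 0.100×0.400 = 0.040 matches the joint entry. So Machine and Quality are independent.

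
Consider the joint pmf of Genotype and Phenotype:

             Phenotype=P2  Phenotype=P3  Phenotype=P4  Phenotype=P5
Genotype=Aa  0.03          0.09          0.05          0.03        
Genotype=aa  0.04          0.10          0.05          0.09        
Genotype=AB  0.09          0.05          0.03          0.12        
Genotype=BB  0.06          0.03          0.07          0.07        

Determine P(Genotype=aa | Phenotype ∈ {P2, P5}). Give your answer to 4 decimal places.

P(Phenotype=P2) = 0.03 + 0.04 + 0.09 + 0.06 = 0.22.
P(Phenotype=P5) = 0.03 + 0.09 + 0.12 + 0.07 = 0.31.
P(Phenotype ∈ {P2, P5}) = 0.22 + 0.31 = 0.53; P(Genotype=aa, Phenotype ∈ {P2, P5}) = 0.04 + 0.09 = 0.13.
P(Genotype=aa | Phenotype ∈ {P2, P5}) = 0.13/0.53 = 0.2453.

0.2453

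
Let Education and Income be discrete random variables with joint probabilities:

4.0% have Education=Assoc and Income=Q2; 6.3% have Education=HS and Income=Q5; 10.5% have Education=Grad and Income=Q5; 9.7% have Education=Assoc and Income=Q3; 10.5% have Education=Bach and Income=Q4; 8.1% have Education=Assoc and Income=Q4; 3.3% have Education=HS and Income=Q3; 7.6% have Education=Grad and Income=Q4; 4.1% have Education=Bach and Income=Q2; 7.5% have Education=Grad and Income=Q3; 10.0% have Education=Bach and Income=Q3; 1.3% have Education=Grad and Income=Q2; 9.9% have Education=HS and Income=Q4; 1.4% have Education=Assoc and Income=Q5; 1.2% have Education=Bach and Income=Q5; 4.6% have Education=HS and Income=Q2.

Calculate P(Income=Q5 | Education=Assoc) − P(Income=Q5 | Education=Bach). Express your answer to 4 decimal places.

P(Education=Assoc) = 0.040 + 0.097 + 0.081 + 0.014 = 0.232; P(Income=Q5 | Education=Assoc) = 0.014/0.232 = 0.06034.
P(Education=Bach) = 0.041 + 0.100 + 0.105 + 0.012 = 0.258; P(Income=Q5 | Education=Bach) = 0.012/0.258 = 0.04651.
Difference = 0.0138.

0.0138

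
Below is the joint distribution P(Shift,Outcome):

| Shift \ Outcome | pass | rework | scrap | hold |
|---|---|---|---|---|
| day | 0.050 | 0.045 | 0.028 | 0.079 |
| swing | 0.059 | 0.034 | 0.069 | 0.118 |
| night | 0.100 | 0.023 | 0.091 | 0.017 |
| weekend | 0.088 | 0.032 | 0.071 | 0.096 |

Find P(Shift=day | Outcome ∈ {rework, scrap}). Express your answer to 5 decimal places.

0.18575

P(Outcome=rework) = 0.045 + 0.034 + 0.023 + 0.032 = 0.134.
P(Outcome=scrap) = 0.028 + 0.069 + 0.091 + 0.071 = 0.259.
P(Outcome ∈ {rework, scrap}) = 0.134 + 0.259 = 0.393; P(Shift=day, Outcome ∈ {rework, scrap}) = 0.045 + 0.028 = 0.073.
P(Shift=day | Outcome ∈ {rework, scrap}) = 0.073/0.393 = 0.18575.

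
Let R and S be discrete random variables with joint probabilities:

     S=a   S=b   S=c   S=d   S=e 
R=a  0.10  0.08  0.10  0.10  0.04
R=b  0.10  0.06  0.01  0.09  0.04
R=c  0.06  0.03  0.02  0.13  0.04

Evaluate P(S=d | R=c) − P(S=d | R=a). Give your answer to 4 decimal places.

0.2262

P(R=c) = 0.06 + 0.03 + 0.02 + 0.13 + 0.04 = 0.28; P(S=d | R=c) = 0.13/0.28 = 0.46429.
P(R=a) = 0.10 + 0.08 + 0.10 + 0.10 + 0.04 = 0.42; P(S=d | R=a) = 0.10/0.42 = 0.23810.
Difference = 0.2262.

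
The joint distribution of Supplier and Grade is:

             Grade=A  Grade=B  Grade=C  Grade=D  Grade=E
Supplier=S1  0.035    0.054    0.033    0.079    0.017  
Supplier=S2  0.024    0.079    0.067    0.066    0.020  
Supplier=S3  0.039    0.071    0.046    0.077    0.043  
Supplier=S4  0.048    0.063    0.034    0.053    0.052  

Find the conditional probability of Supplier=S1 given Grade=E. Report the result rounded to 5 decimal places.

0.12879

P(Grade=E) = 0.017 + 0.020 + 0.043 + 0.052 = 0.132.
P(Supplier=S1 | Grade=E) = 0.017/0.132 = 0.12879.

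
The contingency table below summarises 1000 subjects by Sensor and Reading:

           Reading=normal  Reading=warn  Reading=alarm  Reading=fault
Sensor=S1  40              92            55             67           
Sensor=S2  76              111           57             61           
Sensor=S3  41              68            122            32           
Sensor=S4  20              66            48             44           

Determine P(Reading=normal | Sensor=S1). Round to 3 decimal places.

Total with Sensor=S1: 40 + 92 + 55 + 67 = 254.
P(Reading=normal | Sensor=S1) = 40/254 = 0.157.

0.157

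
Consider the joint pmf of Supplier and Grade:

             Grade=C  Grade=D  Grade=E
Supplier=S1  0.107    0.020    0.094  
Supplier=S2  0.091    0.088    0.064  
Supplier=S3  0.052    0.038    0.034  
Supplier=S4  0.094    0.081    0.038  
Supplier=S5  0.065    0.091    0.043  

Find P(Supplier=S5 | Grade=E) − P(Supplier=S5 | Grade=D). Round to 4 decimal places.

-0.1287

P(Grade=E) = 0.094 + 0.064 + 0.034 + 0.038 + 0.043 = 0.273; P(Supplier=S5 | Grade=E) = 0.043/0.273 = 0.15751.
P(Grade=D) = 0.020 + 0.088 + 0.038 + 0.081 + 0.091 = 0.318; P(Supplier=S5 | Grade=D) = 0.091/0.318 = 0.28616.
Difference = -0.1287.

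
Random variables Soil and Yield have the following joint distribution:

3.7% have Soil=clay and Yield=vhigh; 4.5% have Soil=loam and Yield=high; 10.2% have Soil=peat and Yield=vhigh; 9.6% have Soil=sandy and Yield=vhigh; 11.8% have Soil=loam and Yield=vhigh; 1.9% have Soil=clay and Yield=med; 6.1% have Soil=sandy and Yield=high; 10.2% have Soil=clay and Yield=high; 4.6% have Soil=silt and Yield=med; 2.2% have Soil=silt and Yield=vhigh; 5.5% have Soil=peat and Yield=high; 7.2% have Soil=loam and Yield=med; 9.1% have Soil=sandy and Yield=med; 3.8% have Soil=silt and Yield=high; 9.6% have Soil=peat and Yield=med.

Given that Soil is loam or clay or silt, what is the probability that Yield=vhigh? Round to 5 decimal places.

P(Soil=loam) = 0.072 + 0.045 + 0.118 = 0.235.
P(Soil=clay) = 0.019 + 0.102 + 0.037 = 0.158.
P(Soil=silt) = 0.046 + 0.038 + 0.022 = 0.106.
P(Soil ∈ {loam, clay, silt}) = 0.235 + 0.158 + 0.106 = 0.499; P(Yield=vhigh, Soil ∈ {loam, clay, silt}) = 0.118 + 0.037 + 0.022 = 0.177.
P(Yield=vhigh | Soil ∈ {loam, clay, silt}) = 0.177/0.499 = 0.35471.

0.35471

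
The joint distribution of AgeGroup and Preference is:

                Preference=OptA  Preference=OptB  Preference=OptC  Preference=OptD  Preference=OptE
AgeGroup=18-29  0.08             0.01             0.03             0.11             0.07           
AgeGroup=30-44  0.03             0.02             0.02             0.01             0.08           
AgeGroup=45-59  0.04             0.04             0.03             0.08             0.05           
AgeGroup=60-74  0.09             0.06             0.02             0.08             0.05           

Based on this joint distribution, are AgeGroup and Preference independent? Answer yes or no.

no

P(AgeGroup=30-44) = 0.16 and P(Preference=OptE) = 0.25, so their product is 0.0400, but P(AgeGroup=30-44, Preference=OptE) = 0.08. Since these differ, AgeGroup and Preference are not independent.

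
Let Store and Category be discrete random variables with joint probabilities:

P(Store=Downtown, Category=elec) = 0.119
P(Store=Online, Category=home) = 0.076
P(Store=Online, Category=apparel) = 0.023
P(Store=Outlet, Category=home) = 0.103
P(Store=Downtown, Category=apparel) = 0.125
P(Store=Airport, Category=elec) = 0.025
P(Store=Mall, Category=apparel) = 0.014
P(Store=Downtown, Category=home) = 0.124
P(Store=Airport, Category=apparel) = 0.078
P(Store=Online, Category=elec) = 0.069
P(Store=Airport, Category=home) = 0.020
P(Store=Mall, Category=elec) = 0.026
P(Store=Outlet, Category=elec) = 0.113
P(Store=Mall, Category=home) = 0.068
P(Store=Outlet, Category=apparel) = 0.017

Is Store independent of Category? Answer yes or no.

no

P(Store=Airport) = 0.123 and P(Category=apparel) = 0.257, so their product is 0.03161, but P(Store=Airport, Category=apparel) = 0.078. Since these differ, Store and Category are not independent.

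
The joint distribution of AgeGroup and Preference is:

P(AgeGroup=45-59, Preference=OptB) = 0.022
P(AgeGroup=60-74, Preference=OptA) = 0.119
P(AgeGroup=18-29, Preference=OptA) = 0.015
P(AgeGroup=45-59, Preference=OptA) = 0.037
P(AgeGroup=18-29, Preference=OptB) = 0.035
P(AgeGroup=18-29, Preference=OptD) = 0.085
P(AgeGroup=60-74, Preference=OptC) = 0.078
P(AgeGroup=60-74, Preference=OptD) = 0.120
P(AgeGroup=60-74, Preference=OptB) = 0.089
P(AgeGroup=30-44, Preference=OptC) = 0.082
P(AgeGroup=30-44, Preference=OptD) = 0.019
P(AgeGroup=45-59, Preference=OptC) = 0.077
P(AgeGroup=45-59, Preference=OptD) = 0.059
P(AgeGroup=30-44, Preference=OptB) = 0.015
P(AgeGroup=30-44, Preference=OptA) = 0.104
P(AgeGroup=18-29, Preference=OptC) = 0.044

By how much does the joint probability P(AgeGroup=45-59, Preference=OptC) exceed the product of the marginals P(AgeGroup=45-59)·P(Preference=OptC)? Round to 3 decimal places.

P(AgeGroup=45-59) = 0.037 + 0.022 + 0.077 + 0.059 = 0.195.
P(Preference=OptC) = 0.044 + 0.082 + 0.077 + 0.078 = 0.281.
P(AgeGroup=45-59, Preference=OptC) − P(AgeGroup=45-59)P(Preference=OptC) = 0.077 − 0.195×0.281 = 0.022.

0.022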